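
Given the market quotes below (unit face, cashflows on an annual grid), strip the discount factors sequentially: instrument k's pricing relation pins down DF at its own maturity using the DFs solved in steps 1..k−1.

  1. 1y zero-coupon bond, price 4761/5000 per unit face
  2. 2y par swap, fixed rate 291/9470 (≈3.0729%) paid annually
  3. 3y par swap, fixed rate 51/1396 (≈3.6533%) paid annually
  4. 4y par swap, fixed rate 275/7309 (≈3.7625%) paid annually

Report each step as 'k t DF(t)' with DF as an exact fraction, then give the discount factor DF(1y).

1 1 4761/5000
2 2 4709/5000
3 3 449/500
4 4 69/80
DF(1y) = 4761/5000 ≈ 0.952200

step 1 [1y] zero: DF = P = 4761/5000 ≈ 0.952200
step 2 [2y] swap r/1=291/9470: DF=(1 − 291/9470·(0.952200))/(1+291/9470) = 4709/5000 ≈ 0.941800
step 3 [3y] swap r/1=51/1396: DF=(1 − 51/1396·(0.952200+0.941800))/(1+51/1396) = 449/500 ≈ 0.898000
step 4 [4y] swap r/1=275/7309: DF=(1 − 275/7309·(0.952200+0.941800+0.898000))/(1+275/7309) = 69/80 ≈ 0.862500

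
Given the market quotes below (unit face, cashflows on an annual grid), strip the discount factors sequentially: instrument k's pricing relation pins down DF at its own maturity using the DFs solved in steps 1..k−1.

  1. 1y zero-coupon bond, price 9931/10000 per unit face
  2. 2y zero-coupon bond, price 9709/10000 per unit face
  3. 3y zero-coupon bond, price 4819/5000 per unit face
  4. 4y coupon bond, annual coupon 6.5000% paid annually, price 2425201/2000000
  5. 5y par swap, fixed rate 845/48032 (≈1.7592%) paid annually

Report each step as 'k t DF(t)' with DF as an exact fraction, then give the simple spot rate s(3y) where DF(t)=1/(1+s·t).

step 1 [1y] zero: DF = P = 9931/10000 ≈ 0.993100
step 2 [2y] zero: DF = P = 9709/10000 ≈ 0.970900
step 3 [3y] zero: DF = P = 4819/5000 ≈ 0.963800
step 4 [4y] bond c/1=13/200: DF=(2425201/2000000 − 13/200·(0.993100+0.970900+0.963800))/(1+13/200) = 9599/10000 ≈ 0.959900
step 5 [5y] swap r/1=845/48032: DF=(1 − 845/48032·(0.993100+0.970900+0.963800+0.959900))/(1+845/48032) = 1831/2000 ≈ 0.915500

1 1 9931/10000
2 2 9709/10000
3 3 4819/5000
4 4 9599/10000
5 5 1831/2000
s(3y) = (1/(4819/5000) − 1)/(3) = 181/14457 ≈ 1.2520%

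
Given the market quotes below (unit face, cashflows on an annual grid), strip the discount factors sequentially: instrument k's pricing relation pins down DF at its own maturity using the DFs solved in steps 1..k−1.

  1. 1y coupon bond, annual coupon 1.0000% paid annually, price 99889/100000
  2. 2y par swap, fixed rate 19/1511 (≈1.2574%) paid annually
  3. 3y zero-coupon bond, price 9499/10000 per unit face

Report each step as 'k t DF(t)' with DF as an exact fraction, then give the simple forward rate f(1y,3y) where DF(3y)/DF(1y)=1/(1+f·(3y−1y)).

step 1 [1y] bond c/1=1/100: DF=(99889/100000 − 1/100·(0))/(1+1/100) = 989/1000 ≈ 0.989000
step 2 [2y] swap r/1=19/1511: DF=(1 − 19/1511·(0.989000))/(1+19/1511) = 9753/10000 ≈ 0.975300
step 3 [3y] zero: DF = P = 9499/10000 ≈ 0.949900

1 1 989/1000
2 2 9753/10000
3 3 9499/10000
f(1y,3y) = ((989/1000)/(9499/10000) − 1)/(2) = 17/826 ≈ 2.0581%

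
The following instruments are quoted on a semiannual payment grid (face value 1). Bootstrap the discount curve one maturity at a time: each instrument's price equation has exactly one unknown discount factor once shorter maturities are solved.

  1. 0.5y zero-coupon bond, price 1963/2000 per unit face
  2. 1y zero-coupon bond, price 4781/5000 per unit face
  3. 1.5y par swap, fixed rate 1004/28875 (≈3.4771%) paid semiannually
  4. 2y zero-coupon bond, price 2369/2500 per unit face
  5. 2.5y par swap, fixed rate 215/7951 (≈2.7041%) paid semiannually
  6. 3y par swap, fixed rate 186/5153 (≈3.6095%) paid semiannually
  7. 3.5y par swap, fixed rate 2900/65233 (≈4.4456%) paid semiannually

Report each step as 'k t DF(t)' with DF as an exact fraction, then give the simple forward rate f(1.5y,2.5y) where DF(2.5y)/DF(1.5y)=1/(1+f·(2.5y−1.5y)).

step 1 [0.5y] zero: DF = P = 1963/2000 ≈ 0.981500
step 2 [1y] zero: DF = P = 4781/5000 ≈ 0.956200
step 3 [1.5y] swap r/2=502/28875: DF=(1 − 502/28875·(0.981500+0.956200))/(1+502/28875) = 4749/5000 ≈ 0.949800
step 4 [2y] zero: DF = P = 2369/2500 ≈ 0.947600
step 5 [2.5y] swap r/2=215/15902: DF=(1 − 215/15902·(0.981500+0.956200+0.949800+0.947600))/(1+215/15902) = 1871/2000 ≈ 0.935500
step 6 [3y] swap r/2=93/5153: DF=(1 − 93/5153·(0.981500+0.956200+0.949800+0.947600+0.935500))/(1+93/5153) = 8977/10000 ≈ 0.897700
step 7 [3.5y] swap r/2=1450/65233: DF=(1 − 1450/65233·(0.981500+0.956200+0.949800+0.947600+0.935500+0.897700))/(1+1450/65233) = 171/200 ≈ 0.855000

1 1/2 1963/2000
2 1 4781/5000
3 3/2 4749/5000
4 2 2369/2500
5 5/2 1871/2000
6 3 8977/10000
7 7/2 171/200
f(1.5y,2.5y) = ((4749/5000)/(1871/2000) − 1)/(1) = 143/9355 ≈ 1.5286%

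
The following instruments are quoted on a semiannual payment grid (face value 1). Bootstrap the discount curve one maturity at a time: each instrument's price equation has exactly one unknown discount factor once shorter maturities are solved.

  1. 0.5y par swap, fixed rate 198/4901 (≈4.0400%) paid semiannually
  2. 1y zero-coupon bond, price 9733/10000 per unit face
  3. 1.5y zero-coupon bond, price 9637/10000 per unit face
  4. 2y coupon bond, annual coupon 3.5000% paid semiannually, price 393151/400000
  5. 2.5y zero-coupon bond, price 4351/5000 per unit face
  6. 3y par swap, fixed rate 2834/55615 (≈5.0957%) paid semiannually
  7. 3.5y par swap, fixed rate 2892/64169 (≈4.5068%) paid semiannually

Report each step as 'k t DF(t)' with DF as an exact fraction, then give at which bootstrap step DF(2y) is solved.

1 1/2 4901/5000
2 1 9733/10000
3 3/2 9637/10000
4 2 4579/5000
5 5/2 4351/5000
6 3 8583/10000
7 7/2 4277/5000
DF(2y) is solved at step 4

step 1 [0.5y] swap r/2=99/4901: DF=(1 − 99/4901·(0))/(1+99/4901) = 4901/5000 ≈ 0.980200
step 2 [1y] zero: DF = P = 9733/10000 ≈ 0.973300
step 3 [1.5y] zero: DF = P = 9637/10000 ≈ 0.963700
step 4 [2y] bond c/2=7/400: DF=(393151/400000 − 7/400·(0.980200+0.973300+0.963700))/(1+7/400) = 4579/5000 ≈ 0.915800
step 5 [2.5y] zero: DF = P = 4351/5000 ≈ 0.870200
step 6 [3y] swap r/2=1417/55615: DF=(1 − 1417/55615·(0.980200+0.973300+0.963700+0.915800+0.870200))/(1+1417/55615) = 8583/10000 ≈ 0.858300
step 7 [3.5y] swap r/2=1446/64169: DF=(1 − 1446/64169·(0.980200+0.973300+0.963700+0.915800+0.870200+0.858300))/(1+1446/64169) = 4277/5000 ≈ 0.855400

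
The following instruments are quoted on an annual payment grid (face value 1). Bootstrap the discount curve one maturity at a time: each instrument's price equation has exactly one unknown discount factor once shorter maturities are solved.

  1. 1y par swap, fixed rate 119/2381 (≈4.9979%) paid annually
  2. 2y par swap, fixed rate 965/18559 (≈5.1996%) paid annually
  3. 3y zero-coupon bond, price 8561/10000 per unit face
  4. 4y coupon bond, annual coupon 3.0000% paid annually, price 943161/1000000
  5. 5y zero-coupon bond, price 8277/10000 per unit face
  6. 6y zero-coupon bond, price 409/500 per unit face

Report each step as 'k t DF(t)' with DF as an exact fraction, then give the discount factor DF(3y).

step 1 [1y] swap r/1=119/2381: DF=(1 − 119/2381·(0))/(1+119/2381) = 2381/2500 ≈ 0.952400
step 2 [2y] swap r/1=965/18559: DF=(1 − 965/18559·(0.952400))/(1+965/18559) = 1807/2000 ≈ 0.903500
step 3 [3y] zero: DF = P = 8561/10000 ≈ 0.856100
step 4 [4y] bond c/1=3/100: DF=(943161/1000000 − 3/100·(0.952400+0.903500+0.856100))/(1+3/100) = 8367/10000 ≈ 0.836700
step 5 [5y] zero: DF = P = 8277/10000 ≈ 0.827700
step 6 [6y] zero: DF = P = 409/500 ≈ 0.818000

1 1 2381/2500
2 2 1807/2000
3 3 8561/10000
4 4 8367/10000
5 5 8277/10000
6 6 409/500
DF(3y) = 8561/10000 ≈ 0.856100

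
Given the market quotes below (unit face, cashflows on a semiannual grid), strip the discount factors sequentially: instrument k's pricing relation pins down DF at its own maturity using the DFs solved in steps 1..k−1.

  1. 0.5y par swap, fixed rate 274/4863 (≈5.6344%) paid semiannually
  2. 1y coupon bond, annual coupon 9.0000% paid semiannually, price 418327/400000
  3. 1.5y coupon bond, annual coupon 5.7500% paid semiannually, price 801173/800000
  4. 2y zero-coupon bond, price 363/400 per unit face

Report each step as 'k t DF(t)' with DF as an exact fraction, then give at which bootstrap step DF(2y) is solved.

1 1/2 4863/5000
2 1 9589/10000
3 3/2 1839/2000
4 2 363/400
DF(2y) is solved at step 4

step 1 [0.5y] swap r/2=137/4863: DF=(1 − 137/4863·(0))/(1+137/4863) = 4863/5000 ≈ 0.972600
step 2 [1y] bond c/2=9/200: DF=(418327/400000 − 9/200·(0.972600))/(1+9/200) = 9589/10000 ≈ 0.958900
step 3 [1.5y] bond c/2=23/800: DF=(801173/800000 − 23/800·(0.972600+0.958900))/(1+23/800) = 1839/2000 ≈ 0.919500
step 4 [2y] zero: DF = P = 363/400 ≈ 0.907500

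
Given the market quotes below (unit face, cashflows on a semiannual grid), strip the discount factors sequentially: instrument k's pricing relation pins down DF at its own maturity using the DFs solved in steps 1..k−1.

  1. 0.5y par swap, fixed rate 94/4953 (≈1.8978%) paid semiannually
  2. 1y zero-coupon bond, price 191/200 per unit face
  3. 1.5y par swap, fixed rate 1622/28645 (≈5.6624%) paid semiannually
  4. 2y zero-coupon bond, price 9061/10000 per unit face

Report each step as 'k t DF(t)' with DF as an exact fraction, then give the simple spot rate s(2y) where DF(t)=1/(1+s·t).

1 1/2 4953/5000
2 1 191/200
3 3/2 9189/10000
4 2 9061/10000
s(2y) = (1/(9061/10000) − 1)/(2) = 939/18122 ≈ 5.1815%

step 1 [0.5y] swap r/2=47/4953: DF=(1 − 47/4953·(0))/(1+47/4953) = 4953/5000 ≈ 0.990600
step 2 [1y] zero: DF = P = 191/200 ≈ 0.955000
step 3 [1.5y] swap r/2=811/28645: DF=(1 − 811/28645·(0.990600+0.955000))/(1+811/28645) = 9189/10000 ≈ 0.918900
step 4 [2y] zero: DF = P = 9061/10000 ≈ 0.906100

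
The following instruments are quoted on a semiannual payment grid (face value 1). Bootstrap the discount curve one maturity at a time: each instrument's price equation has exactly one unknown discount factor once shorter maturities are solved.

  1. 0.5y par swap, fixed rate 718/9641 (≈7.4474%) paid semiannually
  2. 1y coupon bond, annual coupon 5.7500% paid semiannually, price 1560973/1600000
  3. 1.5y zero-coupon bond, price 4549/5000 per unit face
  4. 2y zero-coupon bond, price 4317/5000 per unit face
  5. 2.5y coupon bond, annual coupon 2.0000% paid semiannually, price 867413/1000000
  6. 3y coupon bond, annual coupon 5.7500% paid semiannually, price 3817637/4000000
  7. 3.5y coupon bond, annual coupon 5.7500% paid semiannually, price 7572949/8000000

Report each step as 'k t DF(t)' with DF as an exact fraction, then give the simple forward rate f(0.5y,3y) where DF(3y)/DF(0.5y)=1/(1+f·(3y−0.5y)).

1 1/2 9641/10000
2 1 4607/5000
3 3/2 4549/5000
4 2 4317/5000
5 5/2 4113/5000
6 3 321/400
7 7/2 309/400
f(0.5y,3y) = ((9641/10000)/(321/400) − 1)/(5/2) = 3232/40125 ≈ 8.0548%

step 1 [0.5y] swap r/2=359/9641: DF=(1 − 359/9641·(0))/(1+359/9641) = 9641/10000 ≈ 0.964100
step 2 [1y] bond c/2=23/800: DF=(1560973/1600000 − 23/800·(0.964100))/(1+23/800) = 4607/5000 ≈ 0.921400
step 3 [1.5y] zero: DF = P = 4549/5000 ≈ 0.909800
step 4 [2y] zero: DF = P = 4317/5000 ≈ 0.863400
step 5 [2.5y] bond c/2=1/100: DF=(867413/1000000 − 1/100·(0.964100+0.921400+0.909800+0.863400))/(1+1/100) = 4113/5000 ≈ 0.822600
step 6 [3y] bond c/2=23/800: DF=(3817637/4000000 − 23/800·(0.964100+0.921400+0.909800+0.863400+0.822600))/(1+23/800) = 321/400 ≈ 0.802500
step 7 [3.5y] bond c/2=23/800: DF=(7572949/8000000 − 23/800·(0.964100+0.921400+0.909800+0.863400+0.822600+0.802500))/(1+23/800) = 309/400 ≈ 0.772500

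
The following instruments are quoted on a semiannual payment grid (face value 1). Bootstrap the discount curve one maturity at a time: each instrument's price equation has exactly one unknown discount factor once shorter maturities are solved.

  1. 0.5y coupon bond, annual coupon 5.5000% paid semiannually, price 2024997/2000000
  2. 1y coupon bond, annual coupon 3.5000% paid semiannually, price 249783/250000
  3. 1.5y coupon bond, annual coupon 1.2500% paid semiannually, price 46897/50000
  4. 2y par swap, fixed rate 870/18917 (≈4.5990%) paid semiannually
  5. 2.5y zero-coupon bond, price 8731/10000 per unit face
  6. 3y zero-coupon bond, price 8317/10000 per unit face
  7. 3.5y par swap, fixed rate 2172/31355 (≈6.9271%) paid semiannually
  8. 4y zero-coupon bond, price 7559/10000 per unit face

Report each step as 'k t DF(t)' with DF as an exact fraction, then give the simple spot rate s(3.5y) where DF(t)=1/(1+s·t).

1 1/2 4927/5000
2 1 193/200
3 3/2 23/25
4 2 913/1000
5 5/2 8731/10000
6 3 8317/10000
7 7/2 1957/2500
8 4 7559/10000
s(3.5y) = (1/(1957/2500) − 1)/(7/2) = 1086/13699 ≈ 7.9276%

step 1 [0.5y] bond c/2=11/400: DF=(2024997/2000000 − 11/400·(0))/(1+11/400) = 4927/5000 ≈ 0.985400
step 2 [1y] bond c/2=7/400: DF=(249783/250000 − 7/400·(0.985400))/(1+7/400) = 193/200 ≈ 0.965000
step 3 [1.5y] bond c/2=1/160: DF=(46897/50000 − 1/160·(0.985400+0.965000))/(1+1/160) = 23/25 ≈ 0.920000
step 4 [2y] swap r/2=435/18917: DF=(1 − 435/18917·(0.985400+0.965000+0.920000))/(1+435/18917) = 913/1000 ≈ 0.913000
step 5 [2.5y] zero: DF = P = 8731/10000 ≈ 0.873100
step 6 [3y] zero: DF = P = 8317/10000 ≈ 0.831700
step 7 [3.5y] swap r/2=1086/31355: DF=(1 − 1086/31355·(0.985400+0.965000+0.920000+0.913000+0.873100+0.831700))/(1+1086/31355) = 1957/2500 ≈ 0.782800
step 8 [4y] zero: DF = P = 7559/10000 ≈ 0.755900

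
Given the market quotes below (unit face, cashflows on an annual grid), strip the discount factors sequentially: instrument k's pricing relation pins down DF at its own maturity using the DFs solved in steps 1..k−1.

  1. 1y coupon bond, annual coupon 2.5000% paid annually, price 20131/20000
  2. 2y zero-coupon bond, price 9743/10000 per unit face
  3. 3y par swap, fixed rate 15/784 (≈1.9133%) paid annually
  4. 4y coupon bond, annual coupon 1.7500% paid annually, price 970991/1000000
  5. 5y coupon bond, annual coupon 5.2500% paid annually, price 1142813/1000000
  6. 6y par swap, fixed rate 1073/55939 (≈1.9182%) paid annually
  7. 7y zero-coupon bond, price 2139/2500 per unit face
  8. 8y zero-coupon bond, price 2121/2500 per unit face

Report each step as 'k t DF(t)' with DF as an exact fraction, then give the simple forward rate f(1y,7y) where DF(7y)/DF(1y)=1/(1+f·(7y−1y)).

step 1 [1y] bond c/1=1/40: DF=(20131/20000 − 1/40·(0))/(1+1/40) = 491/500 ≈ 0.982000
step 2 [2y] zero: DF = P = 9743/10000 ≈ 0.974300
step 3 [3y] swap r/1=15/784: DF=(1 − 15/784·(0.982000+0.974300))/(1+15/784) = 1889/2000 ≈ 0.944500
step 4 [4y] bond c/1=7/400: DF=(970991/1000000 − 7/400·(0.982000+0.974300+0.944500))/(1+7/400) = 2261/2500 ≈ 0.904400
step 5 [5y] bond c/1=21/400: DF=(1142813/1000000 − 21/400·(0.982000+0.974300+0.944500+0.904400))/(1+21/400) = 112/125 ≈ 0.896000
step 6 [6y] swap r/1=1073/55939: DF=(1 − 1073/55939·(0.982000+0.974300+0.944500+0.904400+0.896000))/(1+1073/55939) = 8927/10000 ≈ 0.892700
step 7 [7y] zero: DF = P = 2139/2500 ≈ 0.855600
step 8 [8y] zero: DF = P = 2121/2500 ≈ 0.848400

1 1 491/500
2 2 9743/10000
3 3 1889/2000
4 4 2261/2500
5 5 112/125
6 6 8927/10000
7 7 2139/2500
8 8 2121/2500
f(1y,7y) = ((491/500)/(2139/2500) − 1)/(6) = 158/6417 ≈ 2.4622%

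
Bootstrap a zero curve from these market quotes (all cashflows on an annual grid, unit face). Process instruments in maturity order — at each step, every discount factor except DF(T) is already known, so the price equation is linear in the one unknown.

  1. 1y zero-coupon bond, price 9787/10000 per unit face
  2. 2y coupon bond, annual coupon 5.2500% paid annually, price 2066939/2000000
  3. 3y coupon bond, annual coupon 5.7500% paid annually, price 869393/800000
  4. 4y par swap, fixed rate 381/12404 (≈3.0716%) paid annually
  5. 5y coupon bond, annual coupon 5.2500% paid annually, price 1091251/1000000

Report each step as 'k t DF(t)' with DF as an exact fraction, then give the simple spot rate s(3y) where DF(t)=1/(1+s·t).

step 1 [1y] zero: DF = P = 9787/10000 ≈ 0.978700
step 2 [2y] bond c/1=21/400: DF=(2066939/2000000 − 21/400·(0.978700))/(1+21/400) = 9331/10000 ≈ 0.933100
step 3 [3y] bond c/1=23/400: DF=(869393/800000 − 23/400·(0.978700+0.933100))/(1+23/400) = 9237/10000 ≈ 0.923700
step 4 [4y] swap r/1=381/12404: DF=(1 − 381/12404·(0.978700+0.933100+0.923700))/(1+381/12404) = 8857/10000 ≈ 0.885700
step 5 [5y] bond c/1=21/400: DF=(1091251/1000000 − 21/400·(0.978700+0.933100+0.923700+0.885700))/(1+21/400) = 532/625 ≈ 0.851200

1 1 9787/10000
2 2 9331/10000
3 3 9237/10000
4 4 8857/10000
5 5 532/625
s(3y) = (1/(9237/10000) − 1)/(3) = 763/27711 ≈ 2.7534%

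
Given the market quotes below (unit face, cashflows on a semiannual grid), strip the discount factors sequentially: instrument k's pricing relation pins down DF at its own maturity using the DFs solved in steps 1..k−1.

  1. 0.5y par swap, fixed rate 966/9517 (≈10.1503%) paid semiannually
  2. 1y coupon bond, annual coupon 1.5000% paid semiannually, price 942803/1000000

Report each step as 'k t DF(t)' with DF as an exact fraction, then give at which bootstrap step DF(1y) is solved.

1 1/2 9517/10000
2 1 9287/10000
DF(1y) is solved at step 2

step 1 [0.5y] swap r/2=483/9517: DF=(1 − 483/9517·(0))/(1+483/9517) = 9517/10000 ≈ 0.951700
step 2 [1y] bond c/2=3/400: DF=(942803/1000000 − 3/400·(0.951700))/(1+3/400) = 9287/10000 ≈ 0.928700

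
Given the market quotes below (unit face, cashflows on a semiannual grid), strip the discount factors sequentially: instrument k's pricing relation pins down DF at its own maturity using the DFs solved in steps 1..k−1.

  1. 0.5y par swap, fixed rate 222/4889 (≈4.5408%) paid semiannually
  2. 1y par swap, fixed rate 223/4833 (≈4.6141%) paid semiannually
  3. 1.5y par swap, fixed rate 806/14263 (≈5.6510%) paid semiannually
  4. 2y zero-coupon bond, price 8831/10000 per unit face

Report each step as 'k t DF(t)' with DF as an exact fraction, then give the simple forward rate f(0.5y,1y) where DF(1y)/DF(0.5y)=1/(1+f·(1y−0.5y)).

1 1/2 4889/5000
2 1 4777/5000
3 3/2 4597/5000
4 2 8831/10000
f(0.5y,1y) = ((4889/5000)/(4777/5000) − 1)/(1/2) = 224/4777 ≈ 4.6891%

step 1 [0.5y] swap r/2=111/4889: DF=(1 − 111/4889·(0))/(1+111/4889) = 4889/5000 ≈ 0.977800
step 2 [1y] swap r/2=223/9666: DF=(1 − 223/9666·(0.977800))/(1+223/9666) = 4777/5000 ≈ 0.955400
step 3 [1.5y] swap r/2=403/14263: DF=(1 − 403/14263·(0.977800+0.955400))/(1+403/14263) = 4597/5000 ≈ 0.919400
step 4 [2y] zero: DF = P = 8831/10000 ≈ 0.883100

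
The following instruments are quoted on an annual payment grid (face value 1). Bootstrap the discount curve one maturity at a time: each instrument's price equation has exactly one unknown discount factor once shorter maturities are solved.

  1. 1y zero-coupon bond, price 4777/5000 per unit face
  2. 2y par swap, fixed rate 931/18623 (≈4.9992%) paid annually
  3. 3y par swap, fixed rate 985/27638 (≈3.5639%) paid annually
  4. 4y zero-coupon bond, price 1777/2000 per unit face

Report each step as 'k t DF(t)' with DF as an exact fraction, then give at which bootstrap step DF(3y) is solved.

step 1 [1y] zero: DF = P = 4777/5000 ≈ 0.955400
step 2 [2y] swap r/1=931/18623: DF=(1 − 931/18623·(0.955400))/(1+931/18623) = 9069/10000 ≈ 0.906900
step 3 [3y] swap r/1=985/27638: DF=(1 − 985/27638·(0.955400+0.906900))/(1+985/27638) = 1803/2000 ≈ 0.901500
step 4 [4y] zero: DF = P = 1777/2000 ≈ 0.888500

1 1 4777/5000
2 2 9069/10000
3 3 1803/2000
4 4 1777/2000
DF(3y) is solved at step 3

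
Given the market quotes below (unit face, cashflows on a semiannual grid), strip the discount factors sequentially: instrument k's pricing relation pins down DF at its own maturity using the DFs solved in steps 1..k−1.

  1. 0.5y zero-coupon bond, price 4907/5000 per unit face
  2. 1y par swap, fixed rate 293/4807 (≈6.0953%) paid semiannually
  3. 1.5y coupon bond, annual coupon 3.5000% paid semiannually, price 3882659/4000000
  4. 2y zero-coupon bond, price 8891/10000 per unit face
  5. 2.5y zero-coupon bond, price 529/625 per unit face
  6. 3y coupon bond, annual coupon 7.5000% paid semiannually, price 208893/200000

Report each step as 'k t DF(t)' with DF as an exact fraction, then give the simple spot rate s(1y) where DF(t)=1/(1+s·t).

step 1 [0.5y] zero: DF = P = 4907/5000 ≈ 0.981400
step 2 [1y] swap r/2=293/9614: DF=(1 − 293/9614·(0.981400))/(1+293/9614) = 4707/5000 ≈ 0.941400
step 3 [1.5y] bond c/2=7/400: DF=(3882659/4000000 − 7/400·(0.981400+0.941400))/(1+7/400) = 9209/10000 ≈ 0.920900
step 4 [2y] zero: DF = P = 8891/10000 ≈ 0.889100
step 5 [2.5y] zero: DF = P = 529/625 ≈ 0.846400
step 6 [3y] bond c/2=3/80: DF=(208893/200000 − 3/80·(0.981400+0.941400+0.920900+0.889100+0.846400))/(1+3/80) = 2103/2500 ≈ 0.841200

1 1/2 4907/5000
2 1 4707/5000
3 3/2 9209/10000
4 2 8891/10000
5 5/2 529/625
6 3 2103/2500
s(1y) = (1/(4707/5000) − 1)/(1) = 293/4707 ≈ 6.2248%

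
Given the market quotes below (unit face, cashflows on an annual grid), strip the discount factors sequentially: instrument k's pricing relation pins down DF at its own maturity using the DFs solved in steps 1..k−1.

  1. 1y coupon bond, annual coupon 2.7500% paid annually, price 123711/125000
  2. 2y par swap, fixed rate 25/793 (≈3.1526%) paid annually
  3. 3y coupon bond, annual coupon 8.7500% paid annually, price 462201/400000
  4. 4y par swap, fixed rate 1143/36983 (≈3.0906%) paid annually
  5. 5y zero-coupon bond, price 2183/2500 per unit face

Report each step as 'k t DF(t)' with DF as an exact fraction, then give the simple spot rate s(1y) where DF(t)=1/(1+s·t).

step 1 [1y] bond c/1=11/400: DF=(123711/125000 − 11/400·(0))/(1+11/400) = 602/625 ≈ 0.963200
step 2 [2y] swap r/1=25/793: DF=(1 − 25/793·(0.963200))/(1+25/793) = 47/50 ≈ 0.940000
step 3 [3y] bond c/1=7/80: DF=(462201/400000 − 7/80·(0.963200+0.940000))/(1+7/80) = 4547/5000 ≈ 0.909400
step 4 [4y] swap r/1=1143/36983: DF=(1 − 1143/36983·(0.963200+0.940000+0.909400))/(1+1143/36983) = 8857/10000 ≈ 0.885700
step 5 [5y] zero: DF = P = 2183/2500 ≈ 0.873200

1 1 602/625
2 2 47/50
3 3 4547/5000
4 4 8857/10000
5 5 2183/2500
s(1y) = (1/(602/625) − 1)/(1) = 23/602 ≈ 3.8206%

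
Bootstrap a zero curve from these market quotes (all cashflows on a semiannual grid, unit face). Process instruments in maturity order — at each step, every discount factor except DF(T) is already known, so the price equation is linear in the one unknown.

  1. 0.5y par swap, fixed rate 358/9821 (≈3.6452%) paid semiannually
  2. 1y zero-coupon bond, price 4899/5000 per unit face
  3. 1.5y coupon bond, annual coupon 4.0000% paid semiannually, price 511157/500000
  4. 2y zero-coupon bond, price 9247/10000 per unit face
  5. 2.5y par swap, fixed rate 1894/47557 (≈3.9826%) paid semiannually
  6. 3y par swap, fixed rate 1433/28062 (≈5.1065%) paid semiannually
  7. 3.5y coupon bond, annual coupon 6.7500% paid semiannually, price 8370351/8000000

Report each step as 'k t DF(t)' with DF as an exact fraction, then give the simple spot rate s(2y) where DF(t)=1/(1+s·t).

step 1 [0.5y] swap r/2=179/9821: DF=(1 − 179/9821·(0))/(1+179/9821) = 9821/10000 ≈ 0.982100
step 2 [1y] zero: DF = P = 4899/5000 ≈ 0.979800
step 3 [1.5y] bond c/2=1/50: DF=(511157/500000 − 1/50·(0.982100+0.979800))/(1+1/50) = 4819/5000 ≈ 0.963800
step 4 [2y] zero: DF = P = 9247/10000 ≈ 0.924700
step 5 [2.5y] swap r/2=947/47557: DF=(1 − 947/47557·(0.982100+0.979800+0.963800+0.924700))/(1+947/47557) = 9053/10000 ≈ 0.905300
step 6 [3y] swap r/2=1433/56124: DF=(1 − 1433/56124·(0.982100+0.979800+0.963800+0.924700+0.905300))/(1+1433/56124) = 8567/10000 ≈ 0.856700
step 7 [3.5y] bond c/2=27/800: DF=(8370351/8000000 − 27/800·(0.982100+0.979800+0.963800+0.924700+0.905300+0.856700))/(1+27/800) = 8289/10000 ≈ 0.828900

1 1/2 9821/10000
2 1 4899/5000
3 3/2 4819/5000
4 2 9247/10000
5 5/2 9053/10000
6 3 8567/10000
7 7/2 8289/10000
s(2y) = (1/(9247/10000) − 1)/(2) = 753/18494 ≈ 4.0716%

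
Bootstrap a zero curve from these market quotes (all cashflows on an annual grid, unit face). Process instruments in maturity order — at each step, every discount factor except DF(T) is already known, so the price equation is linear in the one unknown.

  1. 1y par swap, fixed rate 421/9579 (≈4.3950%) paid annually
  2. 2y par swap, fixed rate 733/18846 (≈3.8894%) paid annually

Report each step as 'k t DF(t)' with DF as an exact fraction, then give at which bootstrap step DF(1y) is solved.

step 1 [1y] swap r/1=421/9579: DF=(1 − 421/9579·(0))/(1+421/9579) = 9579/10000 ≈ 0.957900
step 2 [2y] swap r/1=733/18846: DF=(1 − 733/18846·(0.957900))/(1+733/18846) = 9267/10000 ≈ 0.926700

1 1 9579/10000
2 2 9267/10000
DF(1y) is solved at step 1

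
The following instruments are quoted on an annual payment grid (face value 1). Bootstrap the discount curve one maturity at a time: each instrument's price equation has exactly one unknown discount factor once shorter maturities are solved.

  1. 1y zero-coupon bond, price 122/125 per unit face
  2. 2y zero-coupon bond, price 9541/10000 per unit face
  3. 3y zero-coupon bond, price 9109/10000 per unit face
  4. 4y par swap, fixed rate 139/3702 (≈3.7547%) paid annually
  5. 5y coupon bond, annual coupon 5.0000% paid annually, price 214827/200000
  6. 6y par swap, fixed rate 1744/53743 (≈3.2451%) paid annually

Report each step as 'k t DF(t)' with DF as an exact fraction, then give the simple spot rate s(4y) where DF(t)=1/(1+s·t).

1 1 122/125
2 2 9541/10000
3 3 9109/10000
4 4 861/1000
5 5 8467/10000
6 6 516/625
s(4y) = (1/(861/1000) − 1)/(4) = 139/3444 ≈ 4.0360%

step 1 [1y] zero: DF = P = 122/125 ≈ 0.976000
step 2 [2y] zero: DF = P = 9541/10000 ≈ 0.954100
step 3 [3y] zero: DF = P = 9109/10000 ≈ 0.910900
step 4 [4y] swap r/1=139/3702: DF=(1 − 139/3702·(0.976000+0.954100+0.910900))/(1+139/3702) = 861/1000 ≈ 0.861000
step 5 [5y] bond c/1=1/20: DF=(214827/200000 − 1/20·(0.976000+0.954100+0.910900+0.861000))/(1+1/20) = 8467/10000 ≈ 0.846700
step 6 [6y] swap r/1=1744/53743: DF=(1 − 1744/53743·(0.976000+0.954100+0.910900+0.861000+0.846700))/(1+1744/53743) = 516/625 ≈ 0.825600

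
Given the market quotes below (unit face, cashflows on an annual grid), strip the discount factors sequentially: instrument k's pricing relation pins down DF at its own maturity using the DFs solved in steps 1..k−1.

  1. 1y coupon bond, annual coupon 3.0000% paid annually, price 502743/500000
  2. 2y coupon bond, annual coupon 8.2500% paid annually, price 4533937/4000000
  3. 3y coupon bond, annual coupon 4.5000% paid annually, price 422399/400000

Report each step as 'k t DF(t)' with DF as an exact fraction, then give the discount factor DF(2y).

step 1 [1y] bond c/1=3/100: DF=(502743/500000 − 3/100·(0))/(1+3/100) = 4881/5000 ≈ 0.976200
step 2 [2y] bond c/1=33/400: DF=(4533937/4000000 − 33/400·(0.976200))/(1+33/400) = 9727/10000 ≈ 0.972700
step 3 [3y] bond c/1=9/200: DF=(422399/400000 − 9/200·(0.976200+0.972700))/(1+9/200) = 4633/5000 ≈ 0.926600

1 1 4881/5000
2 2 9727/10000
3 3 4633/5000
DF(2y) = 9727/10000 ≈ 0.972700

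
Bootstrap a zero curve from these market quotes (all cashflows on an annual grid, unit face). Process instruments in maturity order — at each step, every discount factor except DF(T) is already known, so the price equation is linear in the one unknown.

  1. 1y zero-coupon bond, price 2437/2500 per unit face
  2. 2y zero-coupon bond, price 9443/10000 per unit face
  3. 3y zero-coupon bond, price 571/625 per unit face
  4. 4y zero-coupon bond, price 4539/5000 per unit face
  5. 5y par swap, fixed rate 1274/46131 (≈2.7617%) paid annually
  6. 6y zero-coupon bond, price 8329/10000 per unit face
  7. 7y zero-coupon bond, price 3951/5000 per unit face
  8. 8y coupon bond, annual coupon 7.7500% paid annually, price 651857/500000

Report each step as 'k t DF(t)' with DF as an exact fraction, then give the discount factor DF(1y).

1 1 2437/2500
2 2 9443/10000
3 3 571/625
4 4 4539/5000
5 5 4363/5000
6 6 8329/10000
7 7 3951/5000
8 8 3807/5000
DF(1y) = 2437/2500 ≈ 0.974800

step 1 [1y] zero: DF = P = 2437/2500 ≈ 0.974800
step 2 [2y] zero: DF = P = 9443/10000 ≈ 0.944300
step 3 [3y] zero: DF = P = 571/625 ≈ 0.913600
step 4 [4y] zero: DF = P = 4539/5000 ≈ 0.907800
step 5 [5y] swap r/1=1274/46131: DF=(1 − 1274/46131·(0.974800+0.944300+0.913600+0.907800))/(1+1274/46131) = 4363/5000 ≈ 0.872600
step 6 [6y] zero: DF = P = 8329/10000 ≈ 0.832900
step 7 [7y] zero: DF = P = 3951/5000 ≈ 0.790200
step 8 [8y] bond c/1=31/400: DF=(651857/500000 − 31/400·(0.974800+0.944300+0.913600+0.907800+0.872600+0.832900+0.790200))/(1+31/400) = 3807/5000 ≈ 0.761400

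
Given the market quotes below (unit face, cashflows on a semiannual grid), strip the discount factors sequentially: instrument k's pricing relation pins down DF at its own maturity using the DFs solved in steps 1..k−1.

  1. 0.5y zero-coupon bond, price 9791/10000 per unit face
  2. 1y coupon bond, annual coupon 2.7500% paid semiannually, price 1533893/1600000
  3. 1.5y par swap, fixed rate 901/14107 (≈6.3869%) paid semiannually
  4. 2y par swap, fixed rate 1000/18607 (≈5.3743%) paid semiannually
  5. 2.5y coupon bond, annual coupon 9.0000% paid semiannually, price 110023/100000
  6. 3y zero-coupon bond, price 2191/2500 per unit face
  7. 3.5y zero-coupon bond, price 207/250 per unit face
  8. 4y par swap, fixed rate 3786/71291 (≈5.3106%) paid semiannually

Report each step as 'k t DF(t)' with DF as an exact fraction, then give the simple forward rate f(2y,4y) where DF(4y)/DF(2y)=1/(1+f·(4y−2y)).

1 1/2 9791/10000
2 1 2331/2500
3 3/2 9099/10000
4 2 9/10
5 5/2 4463/5000
6 3 2191/2500
7 7/2 207/250
8 4 8107/10000
f(2y,4y) = ((9/10)/(8107/10000) − 1)/(2) = 893/16214 ≈ 5.5076%

step 1 [0.5y] zero: DF = P = 9791/10000 ≈ 0.979100
step 2 [1y] bond c/2=11/800: DF=(1533893/1600000 − 11/800·(0.979100))/(1+11/800) = 2331/2500 ≈ 0.932400
step 3 [1.5y] swap r/2=901/28214: DF=(1 − 901/28214·(0.979100+0.932400))/(1+901/28214) = 9099/10000 ≈ 0.909900
step 4 [2y] swap r/2=500/18607: DF=(1 − 500/18607·(0.979100+0.932400+0.909900))/(1+500/18607) = 9/10 ≈ 0.900000
step 5 [2.5y] bond c/2=9/200: DF=(110023/100000 − 9/200·(0.979100+0.932400+0.909900+0.900000))/(1+9/200) = 4463/5000 ≈ 0.892600
step 6 [3y] zero: DF = P = 2191/2500 ≈ 0.876400
step 7 [3.5y] zero: DF = P = 207/250 ≈ 0.828000
step 8 [4y] swap r/2=1893/71291: DF=(1 − 1893/71291·(0.979100+0.932400+0.909900+0.900000+0.892600+0.876400+0.828000))/(1+1893/71291) = 8107/10000 ≈ 0.810700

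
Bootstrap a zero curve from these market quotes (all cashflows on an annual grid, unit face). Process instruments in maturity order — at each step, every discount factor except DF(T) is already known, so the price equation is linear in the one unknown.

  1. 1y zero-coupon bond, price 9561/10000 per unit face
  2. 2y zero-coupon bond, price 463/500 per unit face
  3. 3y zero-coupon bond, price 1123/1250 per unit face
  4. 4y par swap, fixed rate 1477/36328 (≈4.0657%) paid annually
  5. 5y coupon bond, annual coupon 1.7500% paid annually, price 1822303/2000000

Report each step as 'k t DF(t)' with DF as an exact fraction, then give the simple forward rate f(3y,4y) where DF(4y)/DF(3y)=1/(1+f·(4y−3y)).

1 1 9561/10000
2 2 463/500
3 3 1123/1250
4 4 8523/10000
5 5 833/1000
f(3y,4y) = ((1123/1250)/(8523/10000) − 1)/(1) = 461/8523 ≈ 5.4089%

step 1 [1y] zero: DF = P = 9561/10000 ≈ 0.956100
step 2 [2y] zero: DF = P = 463/500 ≈ 0.926000
step 3 [3y] zero: DF = P = 1123/1250 ≈ 0.898400
step 4 [4y] swap r/1=1477/36328: DF=(1 − 1477/36328·(0.956100+0.926000+0.898400))/(1+1477/36328) = 8523/10000 ≈ 0.852300
step 5 [5y] bond c/1=7/400: DF=(1822303/2000000 − 7/400·(0.956100+0.926000+0.898400+0.852300))/(1+7/400) = 833/1000 ≈ 0.833000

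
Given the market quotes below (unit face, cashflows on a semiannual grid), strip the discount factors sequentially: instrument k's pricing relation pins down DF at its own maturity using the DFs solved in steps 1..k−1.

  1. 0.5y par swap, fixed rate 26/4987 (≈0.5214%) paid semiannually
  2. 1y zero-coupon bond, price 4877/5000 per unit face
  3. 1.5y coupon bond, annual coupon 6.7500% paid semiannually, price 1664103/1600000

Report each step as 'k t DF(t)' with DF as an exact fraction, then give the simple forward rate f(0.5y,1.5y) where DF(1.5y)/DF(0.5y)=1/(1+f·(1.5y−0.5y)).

1 1/2 4987/5000
2 1 4877/5000
3 3/2 9417/10000
f(0.5y,1.5y) = ((4987/5000)/(9417/10000) − 1)/(1) = 557/9417 ≈ 5.9148%

step 1 [0.5y] swap r/2=13/4987: DF=(1 − 13/4987·(0))/(1+13/4987) = 4987/5000 ≈ 0.997400
step 2 [1y] zero: DF = P = 4877/5000 ≈ 0.975400
step 3 [1.5y] bond c/2=27/800: DF=(1664103/1600000 − 27/800·(0.997400+0.975400))/(1+27/800) = 9417/10000 ≈ 0.941700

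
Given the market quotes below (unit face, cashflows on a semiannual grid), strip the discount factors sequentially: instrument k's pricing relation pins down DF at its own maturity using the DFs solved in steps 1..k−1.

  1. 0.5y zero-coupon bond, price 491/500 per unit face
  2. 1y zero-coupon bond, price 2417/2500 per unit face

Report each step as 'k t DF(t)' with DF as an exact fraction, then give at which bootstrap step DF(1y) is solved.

step 1 [0.5y] zero: DF = P = 491/500 ≈ 0.982000
step 2 [1y] zero: DF = P = 2417/2500 ≈ 0.966800

1 1/2 491/500
2 1 2417/2500
DF(1y) is solved at step 2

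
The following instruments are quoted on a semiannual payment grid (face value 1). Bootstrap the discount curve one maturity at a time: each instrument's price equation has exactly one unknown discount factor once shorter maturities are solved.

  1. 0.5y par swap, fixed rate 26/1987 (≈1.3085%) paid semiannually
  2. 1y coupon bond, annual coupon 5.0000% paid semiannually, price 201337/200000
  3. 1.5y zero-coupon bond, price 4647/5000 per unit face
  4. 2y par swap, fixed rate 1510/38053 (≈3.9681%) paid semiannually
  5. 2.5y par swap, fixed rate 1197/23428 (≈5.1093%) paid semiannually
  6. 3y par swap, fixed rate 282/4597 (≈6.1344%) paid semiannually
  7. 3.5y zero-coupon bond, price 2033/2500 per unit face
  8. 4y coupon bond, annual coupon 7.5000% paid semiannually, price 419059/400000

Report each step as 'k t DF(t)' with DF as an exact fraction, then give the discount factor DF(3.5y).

step 1 [0.5y] swap r/2=13/1987: DF=(1 − 13/1987·(0))/(1+13/1987) = 1987/2000 ≈ 0.993500
step 2 [1y] bond c/2=1/40: DF=(201337/200000 − 1/40·(0.993500))/(1+1/40) = 9579/10000 ≈ 0.957900
step 3 [1.5y] zero: DF = P = 4647/5000 ≈ 0.929400
step 4 [2y] swap r/2=755/38053: DF=(1 − 755/38053·(0.993500+0.957900+0.929400))/(1+755/38053) = 1849/2000 ≈ 0.924500
step 5 [2.5y] swap r/2=1197/46856: DF=(1 − 1197/46856·(0.993500+0.957900+0.929400+0.924500))/(1+1197/46856) = 8803/10000 ≈ 0.880300
step 6 [3y] swap r/2=141/4597: DF=(1 − 141/4597·(0.993500+0.957900+0.929400+0.924500+0.880300))/(1+141/4597) = 2077/2500 ≈ 0.830800
step 7 [3.5y] zero: DF = P = 2033/2500 ≈ 0.813200
step 8 [4y] bond c/2=3/80: DF=(419059/400000 − 3/80·(0.993500+0.957900+0.929400+0.924500+0.880300+0.830800+0.813200))/(1+3/80) = 781/1000 ≈ 0.781000

1 1/2 1987/2000
2 1 9579/10000
3 3/2 4647/5000
4 2 1849/2000
5 5/2 8803/10000
6 3 2077/2500
7 7/2 2033/2500
8 4 781/1000
DF(3.5y) = 2033/2500 ≈ 0.813200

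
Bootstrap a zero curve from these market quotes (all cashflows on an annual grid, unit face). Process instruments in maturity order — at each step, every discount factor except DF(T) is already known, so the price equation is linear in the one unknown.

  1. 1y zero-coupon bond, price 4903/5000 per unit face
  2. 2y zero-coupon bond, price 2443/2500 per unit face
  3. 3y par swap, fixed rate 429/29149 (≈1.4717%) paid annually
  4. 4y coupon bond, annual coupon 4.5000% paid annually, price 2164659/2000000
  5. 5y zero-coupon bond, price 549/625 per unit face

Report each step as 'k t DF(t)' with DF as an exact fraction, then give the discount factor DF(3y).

step 1 [1y] zero: DF = P = 4903/5000 ≈ 0.980600
step 2 [2y] zero: DF = P = 2443/2500 ≈ 0.977200
step 3 [3y] swap r/1=429/29149: DF=(1 − 429/29149·(0.980600+0.977200))/(1+429/29149) = 9571/10000 ≈ 0.957100
step 4 [4y] bond c/1=9/200: DF=(2164659/2000000 − 9/200·(0.980600+0.977200+0.957100))/(1+9/200) = 4551/5000 ≈ 0.910200
step 5 [5y] zero: DF = P = 549/625 ≈ 0.878400

1 1 4903/5000
2 2 2443/2500
3 3 9571/10000
4 4 4551/5000
5 5 549/625
DF(3y) = 9571/10000 ≈ 0.957100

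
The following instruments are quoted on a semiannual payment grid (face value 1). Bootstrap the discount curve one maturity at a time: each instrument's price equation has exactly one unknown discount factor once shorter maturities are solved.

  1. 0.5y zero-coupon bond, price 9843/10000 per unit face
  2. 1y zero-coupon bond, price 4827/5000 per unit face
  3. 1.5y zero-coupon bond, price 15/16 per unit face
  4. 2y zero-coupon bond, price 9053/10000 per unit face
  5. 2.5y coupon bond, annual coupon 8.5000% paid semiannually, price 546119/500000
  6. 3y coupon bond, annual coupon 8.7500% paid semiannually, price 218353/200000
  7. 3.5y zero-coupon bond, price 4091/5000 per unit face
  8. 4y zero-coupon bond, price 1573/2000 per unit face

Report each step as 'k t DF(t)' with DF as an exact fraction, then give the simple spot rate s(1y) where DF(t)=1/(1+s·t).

1 1/2 9843/10000
2 1 4827/5000
3 3/2 15/16
4 2 9053/10000
5 5/2 8931/10000
6 3 531/625
7 7/2 4091/5000
8 4 1573/2000
s(1y) = (1/(4827/5000) − 1)/(1) = 173/4827 ≈ 3.5840%

step 1 [0.5y] zero: DF = P = 9843/10000 ≈ 0.984300
step 2 [1y] zero: DF = P = 4827/5000 ≈ 0.965400
step 3 [1.5y] zero: DF = P = 15/16 ≈ 0.937500
step 4 [2y] zero: DF = P = 9053/10000 ≈ 0.905300
step 5 [2.5y] bond c/2=17/400: DF=(546119/500000 − 17/400·(0.984300+0.965400+0.937500+0.905300))/(1+17/400) = 8931/10000 ≈ 0.893100
step 6 [3y] bond c/2=7/160: DF=(218353/200000 − 7/160·(0.984300+0.965400+0.937500+0.905300+0.893100))/(1+7/160) = 531/625 ≈ 0.849600
step 7 [3.5y] zero: DF = P = 4091/5000 ≈ 0.818200
step 8 [4y] zero: DF = P = 1573/2000 ≈ 0.786500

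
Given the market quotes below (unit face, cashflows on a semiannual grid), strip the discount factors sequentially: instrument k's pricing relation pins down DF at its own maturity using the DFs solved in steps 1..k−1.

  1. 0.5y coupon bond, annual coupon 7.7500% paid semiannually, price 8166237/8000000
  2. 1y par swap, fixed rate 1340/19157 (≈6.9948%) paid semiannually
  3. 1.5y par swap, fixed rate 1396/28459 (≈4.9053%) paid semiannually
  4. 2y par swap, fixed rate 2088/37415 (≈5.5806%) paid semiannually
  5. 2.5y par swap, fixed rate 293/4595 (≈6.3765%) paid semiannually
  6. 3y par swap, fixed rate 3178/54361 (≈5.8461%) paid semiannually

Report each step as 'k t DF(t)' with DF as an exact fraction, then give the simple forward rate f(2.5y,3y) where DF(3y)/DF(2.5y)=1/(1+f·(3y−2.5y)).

step 1 [0.5y] bond c/2=31/800: DF=(8166237/8000000 − 31/800·(0))/(1+31/800) = 9827/10000 ≈ 0.982700
step 2 [1y] swap r/2=670/19157: DF=(1 − 670/19157·(0.982700))/(1+670/19157) = 933/1000 ≈ 0.933000
step 3 [1.5y] swap r/2=698/28459: DF=(1 − 698/28459·(0.982700+0.933000))/(1+698/28459) = 4651/5000 ≈ 0.930200
step 4 [2y] swap r/2=1044/37415: DF=(1 − 1044/37415·(0.982700+0.933000+0.930200))/(1+1044/37415) = 2239/2500 ≈ 0.895600
step 5 [2.5y] swap r/2=293/9190: DF=(1 − 293/9190·(0.982700+0.933000+0.930200+0.895600))/(1+293/9190) = 1707/2000 ≈ 0.853500
step 6 [3y] swap r/2=1589/54361: DF=(1 − 1589/54361·(0.982700+0.933000+0.930200+0.895600+0.853500))/(1+1589/54361) = 8411/10000 ≈ 0.841100

1 1/2 9827/10000
2 1 933/1000
3 3/2 4651/5000
4 2 2239/2500
5 5/2 1707/2000
6 3 8411/10000
f(2.5y,3y) = ((1707/2000)/(8411/10000) − 1)/(1/2) = 248/8411 ≈ 2.9485%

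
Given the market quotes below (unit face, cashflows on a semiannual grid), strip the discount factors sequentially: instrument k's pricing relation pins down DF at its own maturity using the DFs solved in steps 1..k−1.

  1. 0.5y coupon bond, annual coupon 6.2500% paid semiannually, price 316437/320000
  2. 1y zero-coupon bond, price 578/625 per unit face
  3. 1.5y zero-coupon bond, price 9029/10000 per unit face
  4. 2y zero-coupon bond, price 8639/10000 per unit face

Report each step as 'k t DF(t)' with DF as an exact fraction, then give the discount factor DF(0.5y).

1 1/2 9589/10000
2 1 578/625
3 3/2 9029/10000
4 2 8639/10000
DF(0.5y) = 9589/10000 ≈ 0.958900

step 1 [0.5y] bond c/2=1/32: DF=(316437/320000 − 1/32·(0))/(1+1/32) = 9589/10000 ≈ 0.958900
step 2 [1y] zero: DF = P = 578/625 ≈ 0.924800
step 3 [1.5y] zero: DF = P = 9029/10000 ≈ 0.902900
step 4 [2y] zero: DF = P = 8639/10000 ≈ 0.863900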